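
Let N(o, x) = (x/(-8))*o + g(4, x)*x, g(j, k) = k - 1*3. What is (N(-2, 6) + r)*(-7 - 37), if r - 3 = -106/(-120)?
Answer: -15433/15 ≈ -1028.9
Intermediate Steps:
g(j, k) = -3 + k (g(j, k) = k - 3 = -3 + k)
N(o, x) = x*(-3 + x) - o*x/8 (N(o, x) = (x/(-8))*o + (-3 + x)*x = (x*(-1/8))*o + x*(-3 + x) = (-x/8)*o + x*(-3 + x) = -o*x/8 + x*(-3 + x) = x*(-3 + x) - o*x/8)
r = 233/60 (r = 3 - 106/(-120) = 3 - 106*(-1/120) = 3 + 53/60 = 233/60 ≈ 3.8833)
(N(-2, 6) + r)*(-7 - 37) = ((1/8)*6*(-24 - 1*(-2) + 8*6) + 233/60)*(-7 - 37) = ((1/8)*6*(-24 + 2 + 48) + 233/60)*(-44) = ((1/8)*6*26 + 233/60)*(-44) = (39/2 + 233/60)*(-44) = (1403/60)*(-44) = -15433/15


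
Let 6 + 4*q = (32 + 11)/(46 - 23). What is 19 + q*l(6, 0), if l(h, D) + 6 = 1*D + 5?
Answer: 1843/92 ≈ 20.033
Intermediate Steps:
l(h, D) = -1 + D (l(h, D) = -6 + (1*D + 5) = -6 + (D + 5) = -6 + (5 + D) = -1 + D)
q = -95/92 (q = -3/2 + ((32 + 11)/(46 - 23))/4 = -3/2 + (43/23)/4 = -3/2 + (43*(1/23))/4 = -3/2 + (¼)*(43/23) = -3/2 + 43/92 = -95/92 ≈ -1.0326)
19 + q*l(6, 0) = 19 - 95*(-1 + 0)/92 = 19 - 95/92*(-1) = 19 + 95/92 = 1843/92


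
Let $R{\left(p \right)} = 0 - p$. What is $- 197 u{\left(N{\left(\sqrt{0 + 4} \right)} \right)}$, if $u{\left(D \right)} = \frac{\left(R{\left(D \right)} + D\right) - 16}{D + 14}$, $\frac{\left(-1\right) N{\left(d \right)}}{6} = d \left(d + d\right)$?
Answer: $- \frac{1576}{17} \approx -92.706$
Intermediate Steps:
$R{\left(p \right)} = - p$
$N{\left(d \right)} = - 12 d^{2}$ ($N{\left(d \right)} = - 6 d \left(d + d\right) = - 6 d 2 d = - 6 \cdot 2 d^{2} = - 12 d^{2}$)
$u{\left(D \right)} = - \frac{16}{14 + D}$ ($u{\left(D \right)} = \frac{\left(- D + D\right) - 16}{D + 14} = \frac{0 - 16}{14 + D} = - \frac{16}{14 + D}$)
$- 197 u{\left(N{\left(\sqrt{0 + 4} \right)} \right)} = - 197 \left(- \frac{16}{14 - 12 \left(\sqrt{0 + 4}\right)^{2}}\right) = - 197 \left(- \frac{16}{14 - 12 \left(\sqrt{4}\right)^{2}}\right) = - 197 \left(- \frac{16}{14 - 12 \cdot 2^{2}}\right) = - 197 \left(- \frac{16}{14 - 48}\right) = - 197 \left(- \frac{16}{-34}\right) = - 197 \left(\left(-16\right) \left(- \frac{1}{34}\right)\right) = \left(-197\right) \frac{8}{17} = - \frac{1576}{17}$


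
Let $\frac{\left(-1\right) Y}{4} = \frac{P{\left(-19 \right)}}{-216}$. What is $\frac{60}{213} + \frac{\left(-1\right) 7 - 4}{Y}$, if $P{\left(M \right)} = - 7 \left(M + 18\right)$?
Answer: $- \frac{42034}{497} \approx -84.575$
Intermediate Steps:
$P{\left(M \right)} = -126 - 7 M$ ($P{\left(M \right)} = - 7 \left(18 + M\right) = -126 - 7 M$)
$Y = \frac{7}{54}$ ($Y = - 4 \frac{-126 - -133}{-216} = - 4 \left(-126 + 133\right) \left(- \frac{1}{216}\right) = - 4 \cdot 7 \left(- \frac{1}{216}\right) = \left(-4\right) \left(- \frac{7}{216}\right) = \frac{7}{54} \approx 0.12963$)
$\frac{60}{213} + \frac{\left(-1\right) 7 - 4}{Y} = \frac{60}{213} + \frac{\left(-1\right) 7 - 4}{\frac{7}{54}} = 60 \cdot \frac{1}{213} + \left(-7 - 4\right) \frac{54}{7} = \frac{20}{71} - \frac{594}{7} = - \frac{42034}{497}$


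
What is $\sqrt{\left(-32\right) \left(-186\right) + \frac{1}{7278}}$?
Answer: $\frac{\sqrt{315273185646}}{7278} \approx 77.149$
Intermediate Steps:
$\sqrt{\left(-32\right) \left(-186\right) + \frac{1}{7278}} = \sqrt{5952 + \frac{1}{7278}} = \sqrt{\frac{43318657}{7278}} = \frac{\sqrt{315273185646}}{7278}$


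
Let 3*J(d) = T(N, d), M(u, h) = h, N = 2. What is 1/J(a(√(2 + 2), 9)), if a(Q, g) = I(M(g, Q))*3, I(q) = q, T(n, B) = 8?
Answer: 3/8 ≈ 0.37500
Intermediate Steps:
a(Q, g) = 3*Q (a(Q, g) = Q*3 = 3*Q)
J(d) = 8/3 (J(d) = (⅓)*8 = 8/3)
1/J(a(√(2 + 2), 9)) = 1/(8/3) = 3/8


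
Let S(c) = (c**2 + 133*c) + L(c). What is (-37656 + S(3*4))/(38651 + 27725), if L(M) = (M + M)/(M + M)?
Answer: -35915/66376 ≈ -0.54108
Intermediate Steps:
L(M) = 1 (L(M) = (2*M)/((2*M)) = (2*M)*(1/(2*M)) = 1)
S(c) = 1 + c**2 + 133*c (S(c) = (c**2 + 133*c) + 1 = 1 + c**2 + 133*c)
(-37656 + S(3*4))/(38651 + 27725) = (-37656 + (1 + (3*4)**2 + 133*(3*4)))/(38651 + 27725) = (-37656 + (1 + 12**2 + 133*12))/66376 = (-37656 + (1 + 144 + 1596))*(1/66376) = (-37656 + 1741)*(1/66376) = -35915*1/66376 = -35915/66376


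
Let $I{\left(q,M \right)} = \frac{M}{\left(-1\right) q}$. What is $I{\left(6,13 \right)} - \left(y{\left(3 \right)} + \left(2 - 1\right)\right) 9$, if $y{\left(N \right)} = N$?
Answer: $- \frac{229}{6} \approx -38.167$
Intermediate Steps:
$I{\left(q,M \right)} = - \frac{M}{q}$ ($I{\left(q,M \right)} = M \left(- \frac{1}{q}\right) = - \frac{M}{q}$)
$I{\left(6,13 \right)} - \left(y{\left(3 \right)} + \left(2 - 1\right)\right) 9 = \left(-1\right) 13 \cdot \frac{1}{6} - \left(3 + \left(2 - 1\right)\right) 9 = \left(-1\right) 13 \cdot \frac{1}{6} - \left(3 + 1\right) 9 = - \frac{13}{6} - 4 \cdot 9 = - \frac{13}{6} - 36 = - \frac{229}{6}$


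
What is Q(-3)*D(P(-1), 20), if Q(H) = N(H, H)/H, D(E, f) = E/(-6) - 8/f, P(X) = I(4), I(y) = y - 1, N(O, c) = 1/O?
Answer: -1/10 ≈ -0.10000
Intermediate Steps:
I(y) = -1 + y
P(X) = 3 (P(X) = -1 + 4 = 3)
D(E, f) = -8/f - E/6 (D(E, f) = E*(-1/6) - 8/f = -E/6 - 8/f = -8/f - E/6)
Q(H) = H**(-2) (Q(H) = 1/(H*H) = H**(-2))
Q(-3)*D(P(-1), 20) = (-8/20 - 1/6*3)/(-3)**2 = (-8*1/20 - 1/2)/9 = (-2/5 - 1/2)/9 = (1/9)*(-9/10) = -1/10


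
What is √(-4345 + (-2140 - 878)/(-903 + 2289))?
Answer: 13*I*√1372602/231 ≈ 65.933*I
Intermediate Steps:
√(-4345 + (-2140 - 878)/(-903 + 2289)) = √(-4345 - 3018/1386) = √(-4345 - 3018*1/1386) = √(-4345 - 503/231) = √(-1004198/231) = 13*I*√1372602/231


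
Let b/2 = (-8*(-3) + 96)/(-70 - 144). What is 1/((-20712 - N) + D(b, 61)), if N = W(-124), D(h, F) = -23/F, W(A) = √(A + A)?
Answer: -77070755/1596319459833 + 7442*I*√62/1596319459833 ≈ -4.828e-5 + 3.6708e-8*I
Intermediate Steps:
b = -120/107 (b = 2*((-8*(-3) + 96)/(-70 - 144)) = 2*((24 + 96)/(-214)) = 2*(120*(-1/214)) = 2*(-60/107) = -120/107 ≈ -1.1215)
W(A) = √2*√A (W(A) = √(2*A) = √2*√A)
N = 2*I*√62 (N = √2*√(-124) = √2*(2*I*√31) = 2*I*√62 ≈ 15.748*I)
1/((-20712 - N) + D(b, 61)) = 1/((-20712 - 2*I*√62) - 23/61) = 1/(-1263455/61 - 2*I*√62)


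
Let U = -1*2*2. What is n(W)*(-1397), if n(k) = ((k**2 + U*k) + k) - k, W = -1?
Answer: -6985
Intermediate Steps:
U = -4 (U = -2*2 = -4)
n(k) = k**2 - 4*k (n(k) = ((k**2 - 4*k) + k) - k = (k**2 - 3*k) - k = k**2 - 4*k)
n(W)*(-1397) = -(-4 - 1)*(-1397) = -1*(-5)*(-1397) = 5*(-1397) = -6985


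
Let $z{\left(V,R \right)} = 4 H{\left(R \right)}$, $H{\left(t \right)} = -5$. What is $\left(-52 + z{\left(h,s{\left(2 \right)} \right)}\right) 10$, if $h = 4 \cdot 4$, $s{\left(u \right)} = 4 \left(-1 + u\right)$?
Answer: $-720$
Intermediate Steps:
$s{\left(u \right)} = -4 + 4 u$
$h = 16$
$z{\left(V,R \right)} = -20$ ($z{\left(V,R \right)} = 4 \left(-5\right) = -20$)
$\left(-52 + z{\left(h,s{\left(2 \right)} \right)}\right) 10 = \left(-52 - 20\right) 10 = \left(-72\right) 10 = -720$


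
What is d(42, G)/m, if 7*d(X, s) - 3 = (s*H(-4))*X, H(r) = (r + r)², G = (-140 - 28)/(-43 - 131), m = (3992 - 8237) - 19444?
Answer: -75351/4808867 ≈ -0.015669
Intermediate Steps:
m = -23689 (m = -4245 - 19444 = -23689)
G = 28/29 (G = -168/(-174) = -168*(-1/174) = 28/29 ≈ 0.96552)
H(r) = 4*r² (H(r) = (2*r)² = 4*r²)
d(X, s) = 3/7 + 64*X*s/7 (d(X, s) = 3/7 + ((s*(4*(-4)²))*X)/7 = 3/7 + ((s*(4*16))*X)/7 = 3/7 + ((s*64)*X)/7 = 3/7 + ((64*s)*X)/7 = 3/7 + (64*X*s)/7 = 3/7 + 64*X*s/7)
d(42, G)/m = (3/7 + (64/7)*42*(28/29))/(-23689) = (3/7 + 10752/29)*(-1/23689) = (75351/203)*(-1/23689) = -75351/4808867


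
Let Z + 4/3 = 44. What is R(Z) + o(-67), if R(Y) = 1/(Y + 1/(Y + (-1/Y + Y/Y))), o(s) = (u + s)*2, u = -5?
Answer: -309017499/2146304 ≈ -143.98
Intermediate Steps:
Z = 128/3 (Z = -4/3 + 44 = 128/3 ≈ 42.667)
o(s) = -10 + 2*s (o(s) = (-5 + s)*2 = -10 + 2*s)
R(Y) = 1/(Y + 1/(1 + Y - 1/Y)) (R(Y) = 1/(Y + 1/(Y + (-1/Y + 1))) = 1/(Y + 1/(Y + (1 - 1/Y))) = 1/(Y + 1/(1 + Y - 1/Y)))
R(Z) + o(-67) = (-1 + 128/3 + (128/3)**2)/((128/3)**2*(1 + 128/3)) + (-10 + 2*(-67)) = 9*(-1 + 128/3 + 16384/9)/(16384*(131/3)) + (-10 - 134) = (9/16384)*(3/131)*(16759/9) - 144 = 50277/2146304 - 144 = -309017499/2146304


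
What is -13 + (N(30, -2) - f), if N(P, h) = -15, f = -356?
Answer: 328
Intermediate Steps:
-13 + (N(30, -2) - f) = -13 + (-15 - 1*(-356)) = -13 + (-15 + 356) = -13 + 341 = 328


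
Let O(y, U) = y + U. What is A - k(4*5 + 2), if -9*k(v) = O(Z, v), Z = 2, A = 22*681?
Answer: 44954/3 ≈ 14985.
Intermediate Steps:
A = 14982
O(y, U) = U + y
k(v) = -2/9 - v/9 (k(v) = -(v + 2)/9 = -(2 + v)/9 = -2/9 - v/9)
A - k(4*5 + 2) = 14982 - (-2/9 - (4*5 + 2)/9) = 14982 - (-2/9 - (20 + 2)/9) = 14982 - (-2/9 - ⅑*22) = 14982 - (-2/9 - 22/9) = 14982 - 1*(-8/3) = 14982 + 8/3 = 44954/3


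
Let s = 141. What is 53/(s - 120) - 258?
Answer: -5365/21 ≈ -255.48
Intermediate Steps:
53/(s - 120) - 258 = 53/(141 - 120) - 258 = 53/21 - 258 = -5365/21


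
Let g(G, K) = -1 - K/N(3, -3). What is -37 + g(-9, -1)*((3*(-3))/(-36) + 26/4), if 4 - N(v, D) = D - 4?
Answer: -949/22 ≈ -43.136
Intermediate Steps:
N(v, D) = 8 - D (N(v, D) = 4 - (D - 4) = 4 - (-4 + D) = 4 + (4 - D) = 8 - D)
g(G, K) = -1 - K/11 (g(G, K) = -1 - K/(8 - 1*(-3)) = -1 - K/(8 + 3) = -1 - K/11)
-37 + g(-9, -1)*((3*(-3))/(-36) + 26/4) = -37 + (-1 - 1/11*(-1))*((3*(-3))/(-36) + 26/4) = -37 + (-1 + 1/11)*(-9*(-1/36) + 26*(¼)) = -37 - 10*(¼ + 13/2)/11 = -37 - 10/11*27/4 = -37 - 135/22 = -949/22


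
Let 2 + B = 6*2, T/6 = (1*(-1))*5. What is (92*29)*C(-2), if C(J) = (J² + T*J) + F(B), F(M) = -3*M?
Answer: 90712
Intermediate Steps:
T = -30 (T = 6*((1*(-1))*5) = 6*(-1*5) = 6*(-5) = -30)
B = 10 (B = -2 + 6*2 = -2 + 12 = 10)
C(J) = -30 + J² - 30*J (C(J) = (J² - 30*J) - 3*10 = (J² - 30*J) - 30 = -30 + J² - 30*J)
(92*29)*C(-2) = (92*29)*(-30 + (-2)² - 30*(-2)) = 2668*(-30 + 4 + 60) = 2668*34 = 90712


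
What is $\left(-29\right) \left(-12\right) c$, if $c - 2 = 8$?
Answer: $3480$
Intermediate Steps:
$c = 10$ ($c = 2 + 8 = 10$)
$\left(-29\right) \left(-12\right) c = \left(-29\right) \left(-12\right) 10 = 348 \cdot 10 = 3480$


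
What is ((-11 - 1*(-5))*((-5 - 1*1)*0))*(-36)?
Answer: 0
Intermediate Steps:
((-11 - 1*(-5))*((-5 - 1*1)*0))*(-36) = ((-11 + 5)*((-5 - 1)*0))*(-36) = -(-36)*0*(-36) = -6*0*(-36) = 0*(-36) = 0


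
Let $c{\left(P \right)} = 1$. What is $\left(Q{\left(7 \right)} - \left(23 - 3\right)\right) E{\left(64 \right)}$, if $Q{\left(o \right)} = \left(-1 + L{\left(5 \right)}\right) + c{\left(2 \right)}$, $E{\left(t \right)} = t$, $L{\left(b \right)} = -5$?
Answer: $-1600$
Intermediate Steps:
$Q{\left(o \right)} = -5$ ($Q{\left(o \right)} = \left(-1 - 5\right) + 1 = -6 + 1 = -5$)
$\left(Q{\left(7 \right)} - \left(23 - 3\right)\right) E{\left(64 \right)} = \left(-5 - \left(23 - 3\right)\right) 64 = \left(-5 - 20\right) 64 = \left(-25\right) 64 = -1600$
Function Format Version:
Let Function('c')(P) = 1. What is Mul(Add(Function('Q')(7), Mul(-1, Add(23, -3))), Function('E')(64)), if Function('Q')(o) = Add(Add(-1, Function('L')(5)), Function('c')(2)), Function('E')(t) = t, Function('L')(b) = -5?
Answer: -1600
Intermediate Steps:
Function('Q')(o) = -5 (Function('Q')(o) = Add(Add(-1, -5), 1) = Add(-6, 1) = -5)
Mul(Add(Function('Q')(7), Mul(-1, Add(23, -3))), Function('E')(64)) = Mul(Add(-5, Mul(-1, Add(23, -3))), 64) = Mul(Add(-5, Mul(-1, 20)), 64) = Mul(Add(-5, -20), 64) = Mul(-25, 64) = -1600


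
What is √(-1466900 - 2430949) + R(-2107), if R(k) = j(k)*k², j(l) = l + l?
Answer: -18707838086 + I*√3897849 ≈ -1.8708e+10 + 1974.3*I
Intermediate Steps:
j(l) = 2*l
R(k) = 2*k³ (R(k) = (2*k)*k² = 2*k³)
√(-1466900 - 2430949) + R(-2107) = √(-1466900 - 2430949) + 2*(-2107)³ = √(-3897849) + 2*(-9353919043) = I*√3897849 - 18707838086 = -18707838086 + I*√3897849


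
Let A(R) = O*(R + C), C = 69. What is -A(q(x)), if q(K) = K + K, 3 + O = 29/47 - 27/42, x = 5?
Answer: 157289/658 ≈ 239.04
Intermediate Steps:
O = -1991/658 (O = -3 + (29/47 - 27/42) = -3 + (29*(1/47) - 27*1/42) = -3 + (29/47 - 9/14) = -3 - 17/658 = -1991/658 ≈ -3.0258)
q(K) = 2*K
A(R) = -137379/658 - 1991*R/658 (A(R) = -1991*(R + 69)/658 = -1991*(69 + R)/658 = -137379/658 - 1991*R/658)
-A(q(x)) = -(-137379/658 - 1991*5/329) = -(-137379/658 - 1991/658*10) = -(-137379/658 - 9955/329) = -1*(-157289/658) = 157289/658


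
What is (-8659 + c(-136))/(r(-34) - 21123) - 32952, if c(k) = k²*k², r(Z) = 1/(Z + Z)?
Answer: -70593447756/1436365 ≈ -49147.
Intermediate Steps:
r(Z) = 1/(2*Z)
c(k) = k⁴
(-8659 + c(-136))/(r(-34) - 21123) - 32952 = (-8659 + (-136)⁴)/((½)/(-34) - 21123) - 32952 = (-8659 + 342102016)/((½)*(-1/34) - 21123) - 32952 = 342093357/(-1/68 - 21123) - 32952 = 342093357/(-1436365/68) - 32952 = 342093357*(-68/1436365) - 32952 = -23262348276/1436365 - 32952 = -70593447756/1436365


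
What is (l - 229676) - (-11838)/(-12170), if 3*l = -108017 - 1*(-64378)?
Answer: -4458296452/18255 ≈ -2.4422e+5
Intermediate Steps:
l = -43639/3 (l = (-108017 - 1*(-64378))/3 = (-108017 + 64378)/3 = (⅓)*(-43639) = -43639/3 ≈ -14546.)
(l - 229676) - (-11838)/(-12170) = (-43639/3 - 229676) - (-11838)/(-12170) = -732667/3 - (-11838)*(-1)/12170 = -732667/3 - 1*5919/6085 = -732667/3 - 5919/6085 = -4458296452/18255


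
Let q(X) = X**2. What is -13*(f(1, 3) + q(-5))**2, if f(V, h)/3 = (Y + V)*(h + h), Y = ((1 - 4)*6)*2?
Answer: -4758325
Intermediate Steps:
Y = -36 (Y = -3*6*2 = -18*2 = -36)
f(V, h) = 6*h*(-36 + V) (f(V, h) = 3*((-36 + V)*(h + h)) = 3*((-36 + V)*(2*h)) = 3*(2*h*(-36 + V)) = 6*h*(-36 + V))
-13*(f(1, 3) + q(-5))**2 = -13*(6*3*(-36 + 1) + (-5)**2)**2 = -13*(6*3*(-35) + 25)**2 = -13*(-630 + 25)**2 = -13*(-605)**2 = -13*366025 = -4758325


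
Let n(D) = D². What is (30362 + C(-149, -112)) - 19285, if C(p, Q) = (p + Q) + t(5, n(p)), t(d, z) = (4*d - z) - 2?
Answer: -11367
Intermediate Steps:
t(d, z) = -2 - z + 4*d (t(d, z) = (-z + 4*d) - 2 = -2 - z + 4*d)
C(p, Q) = 18 + Q + p - p² (C(p, Q) = (p + Q) + (-2 - p² + 4*5) = (Q + p) + (-2 - p² + 20) = (Q + p) + (18 - p²) = 18 + Q + p - p²)
(30362 + C(-149, -112)) - 19285 = (30362 + (18 - 112 - 149 - 1*(-149)²)) - 19285 = (30362 + (18 - 112 - 149 - 1*22201)) - 19285 = (30362 + (18 - 112 - 149 - 22201)) - 19285 = (30362 - 22444) - 19285 = 7918 - 19285 = -11367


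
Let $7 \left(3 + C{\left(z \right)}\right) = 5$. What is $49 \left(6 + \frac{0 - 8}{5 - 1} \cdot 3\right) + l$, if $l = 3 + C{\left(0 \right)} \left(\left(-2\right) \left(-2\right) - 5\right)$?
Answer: $\frac{37}{7} \approx 5.2857$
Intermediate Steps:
$C{\left(z \right)} = - \frac{16}{7}$ ($C{\left(z \right)} = -3 + \frac{1}{7} \cdot 5 = -3 + \frac{5}{7} = - \frac{16}{7}$)
$l = \frac{37}{7}$ ($l = 3 - \frac{16 \left(\left(-2\right) \left(-2\right) - 5\right)}{7} = 3 - \frac{16 \left(4 - 5\right)}{7} = 3 - - \frac{16}{7} = 3 + \frac{16}{7} = \frac{37}{7} \approx 5.2857$)
$49 \left(6 + \frac{0 - 8}{5 - 1} \cdot 3\right) + l = 49 \left(6 + \frac{0 - 8}{5 - 1} \cdot 3\right) + \frac{37}{7} = 49 \left(6 + \frac{0 - 8}{4} \cdot 3\right) + \frac{37}{7} = 49 \left(6 + \left(0 - 8\right) \frac{1}{4} \cdot 3\right) + \frac{37}{7} = 49 \left(6 + \left(-8\right) \frac{1}{4} \cdot 3\right) + \frac{37}{7} = 49 \left(6 - 6\right) + \frac{37}{7} = 49 \cdot 0 + \frac{37}{7} = 0 + \frac{37}{7} = \frac{37}{7}$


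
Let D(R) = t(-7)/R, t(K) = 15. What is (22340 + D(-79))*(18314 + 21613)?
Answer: 70464966315/79 ≈ 8.9196e+8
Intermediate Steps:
D(R) = 15/R
(22340 + D(-79))*(18314 + 21613) = (22340 + 15/(-79))*(18314 + 21613) = (22340 + 15*(-1/79))*39927 = (22340 - 15/79)*39927 = (1764845/79)*39927 = 70464966315/79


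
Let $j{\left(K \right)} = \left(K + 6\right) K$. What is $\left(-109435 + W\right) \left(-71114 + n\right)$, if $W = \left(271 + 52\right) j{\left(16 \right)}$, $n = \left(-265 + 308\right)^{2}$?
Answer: $-295138165$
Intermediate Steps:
$j{\left(K \right)} = K \left(6 + K\right)$ ($j{\left(K \right)} = \left(6 + K\right) K = K \left(6 + K\right)$)
$n = 1849$ ($n = 43^{2} = 1849$)
$W = 113696$ ($W = \left(271 + 52\right) 16 \left(6 + 16\right) = 323 \cdot 16 \cdot 22 = 323 \cdot 352 = 113696$)
$\left(-109435 + W\right) \left(-71114 + n\right) = \left(-109435 + 113696\right) \left(-71114 + 1849\right) = 4261 \left(-69265\right) = -295138165$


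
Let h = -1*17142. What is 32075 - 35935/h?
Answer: 549865585/17142 ≈ 32077.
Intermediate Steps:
h = -17142
32075 - 35935/h = 32075 - 35935/(-17142) = 32075 - 35935*(-1/17142) = 32075 + 35935/17142 = 549865585/17142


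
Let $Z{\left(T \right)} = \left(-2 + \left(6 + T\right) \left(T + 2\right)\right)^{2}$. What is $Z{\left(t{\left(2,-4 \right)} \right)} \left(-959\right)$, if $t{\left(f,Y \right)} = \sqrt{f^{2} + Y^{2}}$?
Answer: $-2090620 - 920640 \sqrt{5} \approx -4.1492 \cdot 10^{6}$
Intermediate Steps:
$t{\left(f,Y \right)} = \sqrt{Y^{2} + f^{2}}$
$Z{\left(T \right)} = \left(-2 + \left(2 + T\right) \left(6 + T\right)\right)^{2}$ ($Z{\left(T \right)} = \left(-2 + \left(6 + T\right) \left(2 + T\right)\right)^{2} = \left(-2 + \left(2 + T\right) \left(6 + T\right)\right)^{2}$)
$Z{\left(t{\left(2,-4 \right)} \right)} \left(-959\right) = \left(10 + \left(\sqrt{\left(-4\right)^{2} + 2^{2}}\right)^{2} + 8 \sqrt{\left(-4\right)^{2} + 2^{2}}\right)^{2} \left(-959\right) = \left(10 + \left(\sqrt{16 + 4}\right)^{2} + 8 \sqrt{16 + 4}\right)^{2} \left(-959\right) = \left(10 + \left(\sqrt{20}\right)^{2} + 8 \sqrt{20}\right)^{2} \left(-959\right) = \left(10 + \left(2 \sqrt{5}\right)^{2} + 8 \cdot 2 \sqrt{5}\right)^{2} \left(-959\right) = \left(10 + 20 + 16 \sqrt{5}\right)^{2} \left(-959\right) = \left(30 + 16 \sqrt{5}\right)^{2} \left(-959\right) = - 959 \left(30 + 16 \sqrt{5}\right)^{2}$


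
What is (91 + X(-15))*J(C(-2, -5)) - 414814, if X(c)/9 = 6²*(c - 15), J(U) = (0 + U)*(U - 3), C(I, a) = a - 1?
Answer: -934780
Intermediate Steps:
C(I, a) = -1 + a
J(U) = U*(-3 + U)
X(c) = -4860 + 324*c (X(c) = 9*(6²*(c - 15)) = 9*(36*(-15 + c)) = 9*(-540 + 36*c) = -4860 + 324*c)
(91 + X(-15))*J(C(-2, -5)) - 414814 = (91 + (-4860 + 324*(-15)))*((-1 - 5)*(-3 + (-1 - 5))) - 414814 = (91 + (-4860 - 4860))*(-6*(-3 - 6)) - 414814 = (91 - 9720)*(-6*(-9)) - 414814 = -9629*54 - 414814 = -519966 - 414814 = -934780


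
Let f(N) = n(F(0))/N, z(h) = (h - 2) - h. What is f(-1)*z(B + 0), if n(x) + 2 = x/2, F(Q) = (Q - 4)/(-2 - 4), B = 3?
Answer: -10/3 ≈ -3.3333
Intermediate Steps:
F(Q) = 2/3 - Q/6 (F(Q) = (-4 + Q)/(-6) = (-4 + Q)*(-1/6) = 2/3 - Q/6)
n(x) = -2 + x/2
z(h) = -2 (z(h) = (-2 + h) - h = -2)
f(N) = -5/(3*N) (f(N) = (-2 + (2/3 - 1/6*0)/2)/N = (-2 + (2/3 + 0)/2)/N = (-2 + (1/2)*(2/3))/N = (-2 + 1/3)/N = -5/(3*N))
f(-1)*z(B + 0) = -5/3/(-1)*(-2) = -5/3*(-1)*(-2) = (5/3)*(-2) = -10/3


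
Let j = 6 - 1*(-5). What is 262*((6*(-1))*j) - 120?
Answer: -17412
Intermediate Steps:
j = 11 (j = 6 + 5 = 11)
262*((6*(-1))*j) - 120 = 262*((6*(-1))*11) - 120 = 262*(-6*11) - 120 = 262*(-66) - 120 = -17292 - 120 = -17412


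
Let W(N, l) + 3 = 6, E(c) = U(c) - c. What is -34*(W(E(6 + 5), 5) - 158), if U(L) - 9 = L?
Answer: 5270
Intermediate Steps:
U(L) = 9 + L
E(c) = 9 (E(c) = (9 + c) - c = 9)
W(N, l) = 3 (W(N, l) = -3 + 6 = 3)
-34*(W(E(6 + 5), 5) - 158) = -34*(3 - 158) = -34*(-155) = 5270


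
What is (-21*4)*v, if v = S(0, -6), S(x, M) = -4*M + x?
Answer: -2016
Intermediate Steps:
S(x, M) = x - 4*M
v = 24 (v = 0 - 4*(-6) = 0 + 24 = 24)
(-21*4)*v = -21*4*24 = -84*24 = -2016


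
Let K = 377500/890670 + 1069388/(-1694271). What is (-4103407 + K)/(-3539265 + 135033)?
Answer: 206406354705710215/171236994572594808 ≈ 1.2054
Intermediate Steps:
K = -10429483582/50301211719 (K = 377500*(1/890670) + 1069388*(-1/1694271) = 37750/89067 - 1069388/1694271 = -10429483582/50301211719 ≈ -0.20734)
(-4103407 + K)/(-3539265 + 135033) = (-4103407 - 10429483582/50301211719)/(-3539265 + 135033) = -206406354705710215/50301211719/(-3404232) = -206406354705710215/50301211719*(-1/3404232) = 206406354705710215/171236994572594808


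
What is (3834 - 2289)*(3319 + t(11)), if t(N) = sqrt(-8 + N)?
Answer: 5127855 + 1545*sqrt(3) ≈ 5.1305e+6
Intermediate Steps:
(3834 - 2289)*(3319 + t(11)) = (3834 - 2289)*(3319 + sqrt(-8 + 11)) = 1545*(3319 + sqrt(3)) = 5127855 + 1545*sqrt(3)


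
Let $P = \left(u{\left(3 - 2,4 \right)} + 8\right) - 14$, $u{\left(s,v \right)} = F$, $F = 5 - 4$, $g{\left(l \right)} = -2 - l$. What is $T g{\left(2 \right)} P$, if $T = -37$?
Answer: $-740$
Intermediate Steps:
$F = 1$
$u{\left(s,v \right)} = 1$
$P = -5$ ($P = \left(1 + 8\right) - 14 = 9 - 14 = -5$)
$T g{\left(2 \right)} P = - 37 \left(-2 - 2\right) \left(-5\right) = \left(-37\right) \left(-4\right) \left(-5\right) = 148 \left(-5\right) = -740$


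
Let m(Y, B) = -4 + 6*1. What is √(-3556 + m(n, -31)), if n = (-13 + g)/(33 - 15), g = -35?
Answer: I*√3554 ≈ 59.615*I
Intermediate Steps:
n = -8/3 (n = (-13 - 35)/(33 - 15) = -48/18 = -48*1/18 = -8/3 ≈ -2.6667)
m(Y, B) = 2 (m(Y, B) = -4 + 6 = 2)
√(-3556 + m(n, -31)) = √(-3556 + 2) = √(-3554) = I*√3554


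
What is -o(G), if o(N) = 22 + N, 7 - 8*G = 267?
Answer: 21/2 ≈ 10.500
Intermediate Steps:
G = -65/2 (G = 7/8 - ⅛*267 = 7/8 - 267/8 = -65/2 ≈ -32.500)
-o(G) = -(22 - 65/2) = -1*(-21/2) = 21/2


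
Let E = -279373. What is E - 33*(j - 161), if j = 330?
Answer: -284950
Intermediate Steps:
E - 33*(j - 161) = -279373 - 33*(330 - 161) = -279373 - 33*169 = -279373 - 1*5577 = -279373 - 5577 = -284950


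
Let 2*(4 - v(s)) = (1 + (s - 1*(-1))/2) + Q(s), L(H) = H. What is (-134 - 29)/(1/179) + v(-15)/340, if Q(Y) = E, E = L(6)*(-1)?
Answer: -992017/34 ≈ -29177.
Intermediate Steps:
E = -6 (E = 6*(-1) = -6)
Q(Y) = -6
v(s) = 25/4 - s/4 (v(s) = 4 - ((1 + (s - 1*(-1))/2) - 6)/2 = 4 - ((1 + (s + 1)*(½)) - 6)/2 = 4 - ((1 + (1 + s)*(½)) - 6)/2 = 4 - ((1 + (½ + s/2)) - 6)/2 = 4 - ((3/2 + s/2) - 6)/2 = 4 - (-9/2 + s/2)/2 = 4 + (9/4 - s/4) = 25/4 - s/4)
(-134 - 29)/(1/179) + v(-15)/340 = (-134 - 29)/(1/179) + (25/4 - ¼*(-15))/340 = -163/1/179 + (25/4 + 15/4)*(1/340) = -163*179 + 10*(1/340) = -29177 + 1/34 = -992017/34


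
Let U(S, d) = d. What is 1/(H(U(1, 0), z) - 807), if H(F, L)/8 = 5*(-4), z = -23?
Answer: -1/967 ≈ -0.0010341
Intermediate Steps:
H(F, L) = -160 (H(F, L) = 8*(5*(-4)) = 8*(-20) = -160)
1/(H(U(1, 0), z) - 807) = 1/(-160 - 807) = 1/(-967) = -1/967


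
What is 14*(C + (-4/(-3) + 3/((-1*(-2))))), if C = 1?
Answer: 161/3 ≈ 53.667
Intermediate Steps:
14*(C + (-4/(-3) + 3/((-1*(-2))))) = 14*(1 + (-4/(-3) + 3/((-1*(-2))))) = 14*(1 + (-4*(-⅓) + 3/2)) = 14*(1 + (4/3 + 3*(½))) = 14*(1 + (4/3 + 3/2)) = 14*(1 + 17/6) = 14*(23/6) = 161/3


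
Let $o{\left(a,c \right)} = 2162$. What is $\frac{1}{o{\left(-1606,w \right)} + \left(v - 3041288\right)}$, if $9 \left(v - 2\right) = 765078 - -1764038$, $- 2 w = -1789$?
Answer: $- \frac{9}{24823000} \approx -3.6257 \cdot 10^{-7}$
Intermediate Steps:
$w = \frac{1789}{2}$ ($w = \left(- \frac{1}{2}\right) \left(-1789\right) = \frac{1789}{2} \approx 894.5$)
$v = \frac{2529134}{9}$ ($v = 2 + \frac{765078 - -1764038}{9} = 2 + \frac{765078 + 1764038}{9} = 2 + \frac{1}{9} \cdot 2529116 = 2 + \frac{2529116}{9} = \frac{2529134}{9} \approx 2.8102 \cdot 10^{5}$)
$\frac{1}{o{\left(-1606,w \right)} + \left(v - 3041288\right)} = \frac{1}{2162 + \left(\frac{2529134}{9} - 3041288\right)} = \frac{1}{2162 - \frac{24842458}{9}} = \frac{1}{- \frac{24823000}{9}} = - \frac{9}{24823000}$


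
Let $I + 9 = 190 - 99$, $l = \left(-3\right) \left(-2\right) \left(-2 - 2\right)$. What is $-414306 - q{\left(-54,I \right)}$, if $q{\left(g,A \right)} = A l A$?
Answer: $-252930$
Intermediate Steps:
$l = -24$ ($l = 6 \left(-2 - 2\right) = 6 \left(-4\right) = -24$)
$I = 82$ ($I = -9 + \left(190 - 99\right) = -9 + 91 = 82$)
$q{\left(g,A \right)} = - 24 A^{2}$ ($q{\left(g,A \right)} = A \left(-24\right) A = - 24 A A = - 24 A^{2}$)
$-414306 - q{\left(-54,I \right)} = -414306 - - 24 \cdot 82^{2} = -414306 - \left(-24\right) 6724 = -414306 - -161376 = -414306 + 161376 = -252930$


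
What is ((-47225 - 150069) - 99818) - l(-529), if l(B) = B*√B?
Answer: -297112 + 12167*I ≈ -2.9711e+5 + 12167.0*I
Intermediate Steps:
l(B) = B^(3/2)
((-47225 - 150069) - 99818) - l(-529) = ((-47225 - 150069) - 99818) - (-529)^(3/2) = (-197294 - 99818) - (-12167)*I = -297112 + 12167*I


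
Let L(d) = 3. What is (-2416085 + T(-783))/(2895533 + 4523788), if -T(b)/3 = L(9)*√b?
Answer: -345155/1059903 - 3*I*√87/824369 ≈ -0.32565 - 3.3944e-5*I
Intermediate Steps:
T(b) = -9*√b
(-2416085 + T(-783))/(2895533 + 4523788) = (-2416085 - 27*I*√87)/(2895533 + 4523788) = (-2416085 - 27*I*√87)/7419321 = (-2416085 - 27*I*√87)*(1/7419321) = -345155/1059903 - 3*I*√87/824369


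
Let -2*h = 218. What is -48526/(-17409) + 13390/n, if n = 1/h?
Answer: -25408561064/17409 ≈ -1.4595e+6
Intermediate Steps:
h = -109 (h = -½*218 = -109)
n = -1/109 (n = 1/(-109) = -1/109 ≈ -0.0091743)
-48526/(-17409) + 13390/n = -48526/(-17409) + 13390/(-1/109) = -48526*(-1/17409) + 13390*(-109) = 48526/17409 - 1459510 = -25408561064/17409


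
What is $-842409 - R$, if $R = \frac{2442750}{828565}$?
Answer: $- \frac{139598611167}{165713} \approx -8.4241 \cdot 10^{5}$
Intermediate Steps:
$R = \frac{488550}{165713}$ ($R = 2442750 \cdot \frac{1}{828565} = \frac{488550}{165713} \approx 2.9482$)
$-842409 - R = -842409 - \frac{488550}{165713} = - \frac{139598611167}{165713}$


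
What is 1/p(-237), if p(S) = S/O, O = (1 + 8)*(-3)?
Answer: 9/79 ≈ 0.11392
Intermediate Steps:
O = -27 (O = 9*(-3) = -27)
p(S) = -S/27 (p(S) = S/(-27) = S*(-1/27) = -S/27)
1/p(-237) = 1/(-1/27*(-237)) = 1/(79/9) = 9/79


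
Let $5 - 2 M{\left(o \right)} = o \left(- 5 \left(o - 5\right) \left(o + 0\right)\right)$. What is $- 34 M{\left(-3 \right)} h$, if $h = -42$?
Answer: $-253470$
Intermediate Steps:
$M{\left(o \right)} = \frac{5}{2} + \frac{5 o^{2} \left(-5 + o\right)}{2}$ ($M{\left(o \right)} = \frac{5}{2} - \frac{o \left(- 5 \left(o - 5\right) \left(o + 0\right)\right)}{2} = \frac{5}{2} - \frac{o \left(- 5 \left(-5 + o\right) o\right)}{2} = \frac{5}{2} - \frac{o \left(- 5 o \left(-5 + o\right)\right)}{2} = \frac{5}{2} - \frac{\left(-5\right) o^{2} \left(-5 + o\right)}{2} = \frac{5}{2} + \frac{5 o^{2} \left(-5 + o\right)}{2}$)
$- 34 M{\left(-3 \right)} h = - 34 \left(\frac{5}{2} - \frac{25 \left(-3\right)^{2}}{2} + \frac{5 \left(-3\right)^{3}}{2}\right) \left(-42\right) = - 34 \left(\frac{5}{2} - \frac{225}{2} + \frac{5}{2} \left(-27\right)\right) \left(-42\right) = - 34 \left(\frac{5}{2} - \frac{225}{2} - \frac{135}{2}\right) \left(-42\right) = \left(-34\right) \left(- \frac{355}{2}\right) \left(-42\right) = 6035 \left(-42\right) = -253470$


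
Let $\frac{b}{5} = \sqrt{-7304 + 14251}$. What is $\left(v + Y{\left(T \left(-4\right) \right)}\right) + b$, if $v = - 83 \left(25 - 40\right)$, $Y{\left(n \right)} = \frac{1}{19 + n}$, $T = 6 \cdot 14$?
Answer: $\frac{394664}{317} + 5 \sqrt{6947} \approx 1661.7$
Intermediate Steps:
$T = 84$
$v = 1245$ ($v = \left(-83\right) \left(-15\right) = 1245$)
$b = 5 \sqrt{6947}$ ($b = 5 \sqrt{-7304 + 14251} = 5 \sqrt{6947} \approx 416.74$)
$\left(v + Y{\left(T \left(-4\right) \right)}\right) + b = \left(1245 + \frac{1}{19 + 84 \left(-4\right)}\right) + 5 \sqrt{6947} = \left(1245 + \frac{1}{19 - 336}\right) + 5 \sqrt{6947} = \left(1245 + \frac{1}{-317}\right) + 5 \sqrt{6947} = \left(1245 - \frac{1}{317}\right) + 5 \sqrt{6947} = \frac{394664}{317} + 5 \sqrt{6947}$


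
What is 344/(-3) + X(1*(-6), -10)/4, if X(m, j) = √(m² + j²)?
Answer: -344/3 + √34/2 ≈ -111.75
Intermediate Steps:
X(m, j) = √(j² + m²)
344/(-3) + X(1*(-6), -10)/4 = 344/(-3) + √((-10)² + (1*(-6))²)/4 = 344*(-⅓) + √(100 + (-6)²)*(¼) = -344/3 + √(100 + 36)*(¼) = -344/3 + √136*(¼) = -344/3 + (2*√34)*(¼) = -344/3 + √34/2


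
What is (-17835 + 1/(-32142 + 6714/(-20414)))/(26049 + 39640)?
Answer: -450096066484/1657771822803 ≈ -0.27151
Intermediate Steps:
(-17835 + 1/(-32142 + 6714/(-20414)))/(26049 + 39640) = (-17835 + 1/(-32142 + 6714*(-1/20414)))/65689 = (-17835 + 1/(-32142 - 3357/10207))*(1/65689) = (-17835 + 1/(-328076751/10207))*(1/65689) = (-17835 - 10207/328076751)*(1/65689) = -5851248864292/328076751*1/65689 = -450096066484/1657771822803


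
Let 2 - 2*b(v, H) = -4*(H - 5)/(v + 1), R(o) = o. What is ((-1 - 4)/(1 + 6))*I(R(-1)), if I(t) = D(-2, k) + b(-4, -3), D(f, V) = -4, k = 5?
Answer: -5/3 ≈ -1.6667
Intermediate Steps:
b(v, H) = 1 + 2*(-5 + H)/(1 + v) (b(v, H) = 1 - (-2)*(H - 5)/(v + 1) = 1 - (-2)*(-5 + H)/(1 + v) = 1 + 2*(-5 + H)/(1 + v))
I(t) = 7/3 (I(t) = -4 + (-9 - 4 + 2*(-3))/(1 - 4) = -4 + (-9 - 4 - 6)/(-3) = -4 - 1/3*(-19) = -4 + 19/3 = 7/3)
((-1 - 4)/(1 + 6))*I(R(-1)) = ((-1 - 4)/(1 + 6))*(7/3) = -5/7*(7/3) = -5*1/7*(7/3) = -5/7*7/3 = -5/3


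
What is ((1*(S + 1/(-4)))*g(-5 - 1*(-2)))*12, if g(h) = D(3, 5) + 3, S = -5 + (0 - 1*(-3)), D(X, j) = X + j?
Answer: -297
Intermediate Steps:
S = -2 (S = -5 + (0 + 3) = -5 + 3 = -2)
g(h) = 11 (g(h) = (3 + 5) + 3 = 8 + 3 = 11)
((1*(S + 1/(-4)))*g(-5 - 1*(-2)))*12 = ((1*(-2 + 1/(-4)))*11)*12 = ((1*(-2 - ¼))*11)*12 = ((1*(-9/4))*11)*12 = -9/4*11*12 = -99/4*12 = -297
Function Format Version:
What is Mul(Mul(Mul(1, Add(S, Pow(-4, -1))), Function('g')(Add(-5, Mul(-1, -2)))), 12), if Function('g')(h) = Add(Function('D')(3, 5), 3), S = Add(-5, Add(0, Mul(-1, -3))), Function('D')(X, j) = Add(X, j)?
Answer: -297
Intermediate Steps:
S = -2 (S = Add(-5, Add(0, 3)) = Add(-5, 3) = -2)
Function('g')(h) = 11 (Function('g')(h) = Add(Add(3, 5), 3) = Add(8, 3) = 11)
Mul(Mul(Mul(1, Add(S, Pow(-4, -1))), Function('g')(Add(-5, Mul(-1, -2)))), 12) = Mul(Mul(Mul(1, Add(-2, Pow(-4, -1))), 11), 12) = Mul(Mul(Mul(1, Add(-2, Rational(-1, 4))), 11), 12) = Mul(Mul(Mul(1, Rational(-9, 4)), 11), 12) = Mul(Mul(Rational(-9, 4), 11), 12) = Mul(Rational(-99, 4), 12) = -297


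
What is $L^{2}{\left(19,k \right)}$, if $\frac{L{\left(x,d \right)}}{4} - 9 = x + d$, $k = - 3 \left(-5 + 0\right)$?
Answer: $29584$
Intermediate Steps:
$k = 15$ ($k = \left(-3\right) \left(-5\right) = 15$)
$L{\left(x,d \right)} = 36 + 4 d + 4 x$ ($L{\left(x,d \right)} = 36 + 4 \left(x + d\right) = 36 + 4 \left(d + x\right) = 36 + \left(4 d + 4 x\right) = 36 + 4 d + 4 x$)
$L^{2}{\left(19,k \right)} = \left(36 + 4 \cdot 15 + 4 \cdot 19\right)^{2} = \left(36 + 60 + 76\right)^{2} = 172^{2} = 29584$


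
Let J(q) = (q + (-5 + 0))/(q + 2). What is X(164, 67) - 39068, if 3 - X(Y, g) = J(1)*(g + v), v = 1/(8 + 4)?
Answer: -350780/9 ≈ -38976.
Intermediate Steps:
J(q) = (-5 + q)/(2 + q) (J(q) = (q - 5)/(2 + q) = (-5 + q)/(2 + q))
v = 1/12 ≈ 0.083333
X(Y, g) = 28/9 + 4*g/3 (X(Y, g) = 3 - (-5 + 1)/(2 + 1)*(g + 1/12) = 3 - -4/3*(1/12 + g) = 3 - (⅓)*(-4)*(1/12 + g) = 3 - (-4)*(1/12 + g)/3 = 3 - (-⅑ - 4*g/3) = 3 + (⅑ + 4*g/3) = 28/9 + 4*g/3)
X(164, 67) - 39068 = (28/9 + (4/3)*67) - 39068 = (28/9 + 268/3) - 39068 = 832/9 - 39068 = -350780/9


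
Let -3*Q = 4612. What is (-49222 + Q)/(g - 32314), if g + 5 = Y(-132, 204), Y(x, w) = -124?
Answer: 152278/97329 ≈ 1.5646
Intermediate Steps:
Q = -4612/3 (Q = -1/3*4612 = -4612/3 ≈ -1537.3)
g = -129 (g = -5 - 124 = -129)
(-49222 + Q)/(g - 32314) = (-49222 - 4612/3)/(-129 - 32314) = -152278/3/(-32443) = -152278/3*(-1/32443) = 152278/97329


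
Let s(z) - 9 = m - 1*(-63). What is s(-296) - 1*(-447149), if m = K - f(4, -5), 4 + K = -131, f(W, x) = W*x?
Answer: 447106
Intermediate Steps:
K = -135 (K = -4 - 131 = -135)
m = -115 (m = -135 - 4*(-5) = -135 - 1*(-20) = -135 + 20 = -115)
s(z) = -43 (s(z) = 9 + (-115 - 1*(-63)) = 9 + (-115 + 63) = 9 - 52 = -43)
s(-296) - 1*(-447149) = -43 - 1*(-447149) = -43 + 447149 = 447106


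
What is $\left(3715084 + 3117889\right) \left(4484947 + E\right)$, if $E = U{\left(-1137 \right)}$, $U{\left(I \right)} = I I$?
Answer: $39478977429668$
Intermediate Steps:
$U{\left(I \right)} = I^{2}$
$E = 1292769$ ($E = \left(-1137\right)^{2} = 1292769$)
$\left(3715084 + 3117889\right) \left(4484947 + E\right) = \left(3715084 + 3117889\right) \left(4484947 + 1292769\right) = 6832973 \cdot 5777716 = 39478977429668$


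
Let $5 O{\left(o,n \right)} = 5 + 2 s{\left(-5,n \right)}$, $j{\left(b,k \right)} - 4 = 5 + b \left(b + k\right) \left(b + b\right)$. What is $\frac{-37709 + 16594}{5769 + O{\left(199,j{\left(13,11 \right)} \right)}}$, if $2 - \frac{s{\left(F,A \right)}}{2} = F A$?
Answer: $- \frac{105575}{191278} \approx -0.55195$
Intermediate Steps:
$s{\left(F,A \right)} = 4 - 2 A F$ ($s{\left(F,A \right)} = 4 - 2 F A = 4 - 2 A F$)
$j{\left(b,k \right)} = 9 + 2 b^{2} \left(b + k\right)$ ($j{\left(b,k \right)} = 4 + \left(5 + b \left(b + k\right) \left(b + b\right)\right) = 4 + \left(5 + b \left(b + k\right) 2 b\right) = 4 + \left(5 + b 2 b \left(b + k\right)\right) = 4 + \left(5 + 2 b^{2} \left(b + k\right)\right) = 9 + 2 b^{2} \left(b + k\right)$)
$O{\left(o,n \right)} = \frac{13}{5} + 4 n$ ($O{\left(o,n \right)} = \frac{5 + 2 \left(4 - 2 n \left(-5\right)\right)}{5} = \frac{5 + 2 \left(4 + 10 n\right)}{5} = \frac{5 + \left(8 + 20 n\right)}{5} = \frac{13 + 20 n}{5} = \frac{13}{5} + 4 n$)
$\frac{-37709 + 16594}{5769 + O{\left(199,j{\left(13,11 \right)} \right)}} = \frac{-37709 + 16594}{5769 + \left(\frac{13}{5} + 4 \left(9 + 2 \cdot 13^{3} + 2 \cdot 11 \cdot 13^{2}\right)\right)} = - \frac{21115}{5769 + \left(\frac{13}{5} + 4 \left(9 + 2 \cdot 2197 + 2 \cdot 11 \cdot 169\right)\right)} = - \frac{21115}{5769 + \left(\frac{13}{5} + 4 \left(9 + 4394 + 3718\right)\right)} = - \frac{21115}{5769 + \left(\frac{13}{5} + 4 \cdot 8121\right)} = - \frac{21115}{5769 + \left(\frac{13}{5} + 32484\right)} = - \frac{21115}{5769 + \frac{162433}{5}} = - \frac{21115}{\frac{191278}{5}} = \left(-21115\right) \frac{5}{191278} = - \frac{105575}{191278}$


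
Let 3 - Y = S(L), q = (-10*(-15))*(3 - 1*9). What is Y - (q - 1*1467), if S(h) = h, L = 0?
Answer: 2370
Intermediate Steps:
q = -900 (q = 150*(3 - 9) = 150*(-6) = -900)
Y = 3 (Y = 3 - 1*0 = 3 + 0 = 3)
Y - (q - 1*1467) = 3 - (-900 - 1*1467) = 3 - (-900 - 1467) = 3 - 1*(-2367) = 3 + 2367 = 2370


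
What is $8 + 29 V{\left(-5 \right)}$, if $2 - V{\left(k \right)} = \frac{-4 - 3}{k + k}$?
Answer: $\frac{457}{10} \approx 45.7$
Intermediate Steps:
$V{\left(k \right)} = 2 + \frac{7}{2 k}$ ($V{\left(k \right)} = 2 - \frac{-4 - 3}{k + k} = 2 - - \frac{7}{2 k} = 2 + \frac{7}{2 k}$)
$8 + 29 V{\left(-5 \right)} = 8 + 29 \left(2 + \frac{7}{2 \left(-5\right)}\right) = 8 + 29 \left(2 + \frac{7}{2} \left(- \frac{1}{5}\right)\right) = 8 + 29 \left(2 - \frac{7}{10}\right) = 8 + 29 \cdot \frac{13}{10} = 8 + \frac{377}{10} = \frac{457}{10}$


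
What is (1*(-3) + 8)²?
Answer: 25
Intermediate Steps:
(1*(-3) + 8)² = (-3 + 8)² = 5² = 25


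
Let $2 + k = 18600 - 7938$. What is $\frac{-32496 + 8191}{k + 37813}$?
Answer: $- \frac{24305}{48473} \approx -0.50141$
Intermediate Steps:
$k = 10660$ ($k = -2 + \left(18600 - 7938\right) = -2 + 10662 = 10660$)
$\frac{-32496 + 8191}{k + 37813} = \frac{-32496 + 8191}{10660 + 37813} = - \frac{24305}{48473}$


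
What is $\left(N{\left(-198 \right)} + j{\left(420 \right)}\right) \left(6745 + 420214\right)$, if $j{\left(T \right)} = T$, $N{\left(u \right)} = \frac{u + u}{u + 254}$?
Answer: $\frac{2468249979}{14} \approx 1.763 \cdot 10^{8}$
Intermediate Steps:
$N{\left(u \right)} = \frac{2 u}{254 + u}$
$\left(N{\left(-198 \right)} + j{\left(420 \right)}\right) \left(6745 + 420214\right) = \left(2 \left(-198\right) \frac{1}{254 - 198} + 420\right) \left(6745 + 420214\right) = \left(2 \left(-198\right) \frac{1}{56} + 420\right) 426959 = \left(- \frac{99}{14} + 420\right) 426959 = \frac{5781}{14} \cdot 426959 = \frac{2468249979}{14}$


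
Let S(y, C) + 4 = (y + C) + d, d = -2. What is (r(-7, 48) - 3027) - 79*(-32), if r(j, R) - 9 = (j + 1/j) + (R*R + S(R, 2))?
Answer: 12956/7 ≈ 1850.9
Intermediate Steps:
S(y, C) = -6 + C + y (S(y, C) = -4 + ((y + C) - 2) = -4 + ((C + y) - 2) = -4 + (-2 + C + y) = -6 + C + y)
r(j, R) = 5 + R + j + R² + 1/j (r(j, R) = 9 + ((j + 1/j) + (R*R + (-6 + 2 + R))) = 9 + ((j + 1/j) + (R² + (-4 + R))) = 9 + ((j + 1/j) + (-4 + R + R²)) = 9 + (-4 + R + j + R² + 1/j) = 5 + R + j + R² + 1/j)
(r(-7, 48) - 3027) - 79*(-32) = ((5 + 48 - 7 + 48² + 1/(-7)) - 3027) - 79*(-32) = ((5 + 48 - 7 + 2304 - ⅐) - 3027) + 2528 = (16449/7 - 3027) + 2528 = -4740/7 + 2528 = 12956/7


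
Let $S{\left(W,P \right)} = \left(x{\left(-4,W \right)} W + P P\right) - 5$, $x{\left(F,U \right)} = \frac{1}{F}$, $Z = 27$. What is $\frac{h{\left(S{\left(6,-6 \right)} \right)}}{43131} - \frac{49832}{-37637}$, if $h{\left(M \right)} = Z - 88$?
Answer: $\frac{2147008135}{1623321447} \approx 1.3226$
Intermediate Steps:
$S{\left(W,P \right)} = -5 + P^{2} - \frac{W}{4}$ ($S{\left(W,P \right)} = \left(\frac{W}{-4} + P P\right) - 5 = \left(- \frac{W}{4} + P^{2}\right) - 5 = \left(P^{2} - \frac{W}{4}\right) - 5 = -5 + P^{2} - \frac{W}{4}$)
$h{\left(M \right)} = -61$ ($h{\left(M \right)} = 27 - 88 = -61$)
$\frac{h{\left(S{\left(6,-6 \right)} \right)}}{43131} - \frac{49832}{-37637} = - \frac{61}{43131} - \frac{49832}{-37637} = \left(-61\right) \frac{1}{43131} - - \frac{49832}{37637} = - \frac{61}{43131} + \frac{49832}{37637} = \frac{2147008135}{1623321447}$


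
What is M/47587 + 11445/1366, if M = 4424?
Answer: 550676399/65003842 ≈ 8.4714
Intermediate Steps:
M/47587 + 11445/1366 = 4424/47587 + 11445/1366 = 550676399/65003842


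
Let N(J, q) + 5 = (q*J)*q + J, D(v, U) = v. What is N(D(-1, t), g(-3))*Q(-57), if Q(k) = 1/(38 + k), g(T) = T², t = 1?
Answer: 87/19 ≈ 4.5789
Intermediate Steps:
N(J, q) = -5 + J + J*q² (N(J, q) = -5 + ((q*J)*q + J) = -5 + ((J*q)*q + J) = -5 + (J*q² + J) = -5 + (J + J*q²) = -5 + J + J*q²)
N(D(-1, t), g(-3))*Q(-57) = (-5 - 1 - ((-3)²)²)/(38 - 57) = (-5 - 1 - 1*9²)/(-19) = (-5 - 1 - 1*81)*(-1/19) = (-5 - 1 - 81)*(-1/19) = -87*(-1/19) = 87/19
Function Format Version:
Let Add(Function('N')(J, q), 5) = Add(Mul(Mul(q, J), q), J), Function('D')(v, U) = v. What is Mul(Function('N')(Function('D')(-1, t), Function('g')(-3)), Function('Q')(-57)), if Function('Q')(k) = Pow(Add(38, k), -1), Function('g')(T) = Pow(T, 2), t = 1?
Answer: Rational(87, 19) ≈ 4.5789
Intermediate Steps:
Function('N')(J, q) = Add(-5, J, Mul(J, Pow(q, 2))) (Function('N')(J, q) = Add(-5, Add(Mul(Mul(q, J), q), J)) = Add(-5, Add(Mul(Mul(J, q), q), J)) = Add(-5, Add(Mul(J, Pow(q, 2)), J)) = Add(-5, Add(J, Mul(J, Pow(q, 2)))) = Add(-5, J, Mul(J, Pow(q, 2))))
Mul(Function('N')(Function('D')(-1, t), Function('g')(-3)), Function('Q')(-57)) = Mul(Add(-5, -1, Mul(-1, Pow(Pow(-3, 2), 2))), Pow(Add(38, -57), -1)) = Mul(Add(-5, -1, Mul(-1, Pow(9, 2))), Pow(-19, -1)) = Mul(Add(-5, -1, Mul(-1, 81)), Rational(-1, 19)) = Mul(Add(-5, -1, -81), Rational(-1, 19)) = Mul(-87, Rational(-1, 19)) = Rational(87, 19)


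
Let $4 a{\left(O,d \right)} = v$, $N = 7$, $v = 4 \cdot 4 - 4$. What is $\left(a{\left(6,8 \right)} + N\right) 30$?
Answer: $300$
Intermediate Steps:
$v = 12$ ($v = 16 - 4 = 12$)
$a{\left(O,d \right)} = 3$ ($a{\left(O,d \right)} = \frac{1}{4} \cdot 12 = 3$)
$\left(a{\left(6,8 \right)} + N\right) 30 = \left(3 + 7\right) 30 = 10 \cdot 30 = 300$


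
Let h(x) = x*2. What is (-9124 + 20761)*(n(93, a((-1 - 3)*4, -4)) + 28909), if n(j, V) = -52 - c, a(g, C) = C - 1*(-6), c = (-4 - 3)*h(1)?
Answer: 335971827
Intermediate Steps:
h(x) = 2*x
c = -14 (c = (-4 - 3)*(2*1) = -7*2 = -14)
a(g, C) = 6 + C (a(g, C) = C + 6 = 6 + C)
n(j, V) = -38 (n(j, V) = -52 - 1*(-14) = -52 + 14 = -38)
(-9124 + 20761)*(n(93, a((-1 - 3)*4, -4)) + 28909) = (-9124 + 20761)*(-38 + 28909) = 11637*28871 = 335971827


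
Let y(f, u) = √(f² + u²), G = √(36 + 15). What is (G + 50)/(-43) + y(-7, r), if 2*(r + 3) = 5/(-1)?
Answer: -50/43 + √317/2 - √51/43 ≈ 7.5734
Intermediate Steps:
G = √51 ≈ 7.1414
r = -11/2 (r = -3 + (5/(-1))/2 = -3 + (5*(-1))/2 = -3 + (½)*(-5) = -3 - 5/2 = -11/2 ≈ -5.5000)
(G + 50)/(-43) + y(-7, r) = (√51 + 50)/(-43) + √((-7)² + (-11/2)²) = -(50 + √51)/43 + √(49 + 121/4) = (-50/43 - √51/43) + √(317/4) = (-50/43 - √51/43) + √317/2 = -50/43 + √317/2 - √51/43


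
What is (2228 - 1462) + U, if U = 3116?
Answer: 3882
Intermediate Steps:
(2228 - 1462) + U = (2228 - 1462) + 3116 = 766 + 3116 = 3882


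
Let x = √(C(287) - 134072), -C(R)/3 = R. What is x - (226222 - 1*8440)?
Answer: -217782 + I*√134933 ≈ -2.1778e+5 + 367.33*I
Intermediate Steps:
C(R) = -3*R
x = I*√134933 (x = √(-3*287 - 134072) = √(-861 - 134072) = √(-134933) = I*√134933 ≈ 367.33*I)
x - (226222 - 1*8440) = I*√134933 - (226222 - 1*8440) = I*√134933 - (226222 - 8440) = I*√134933 - 1*217782 = I*√134933 - 217782 = -217782 + I*√134933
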